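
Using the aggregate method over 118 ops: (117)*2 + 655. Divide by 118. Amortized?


Formula: Amortized cost = Total cost / Operations
Total cost = (117 * 2) + (1 * 655)
Total cost = 234 + 655 = 889
Amortized = 889 / 118 = 7.5339

7.5339


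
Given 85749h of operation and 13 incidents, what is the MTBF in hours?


Formula: MTBF = Total operating time / Number of failures
MTBF = 85749 / 13
MTBF = 6596.08 hours

6596.08 hours


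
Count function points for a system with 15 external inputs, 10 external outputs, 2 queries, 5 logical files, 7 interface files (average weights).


UFP = EI*4 + EO*5 + EQ*4 + ILF*10 + EIF*7
UFP = 15*4 + 10*5 + 2*4 + 5*10 + 7*7
UFP = 60 + 50 + 8 + 50 + 49
UFP = 217

217


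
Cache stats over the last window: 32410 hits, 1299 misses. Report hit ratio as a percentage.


Formula: hit rate = hits / (hits + misses) * 100
hit rate = 32410 / (32410 + 1299) * 100
hit rate = 32410 / 33709 * 100
hit rate = 96.15%

96.15%


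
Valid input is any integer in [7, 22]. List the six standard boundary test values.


Range: [7, 22]
Boundaries: just below min, min, min+1, max-1, max, just above max
Values: [6, 7, 8, 21, 22, 23]

[6, 7, 8, 21, 22, 23]


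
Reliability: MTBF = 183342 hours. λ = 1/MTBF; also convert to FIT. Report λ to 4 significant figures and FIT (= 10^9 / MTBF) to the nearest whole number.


Formula: λ = 1 / MTBF; FIT = λ × 1e9 = 1e9 / MTBF
λ = 1 / 183342 ≈ 5.454e-06 failures/hour
FIT = 1e9 / 183342 ≈ 5454 failures per 1e9 hours (nearest whole number)

λ = 5.454e-06 /h, FIT = 5454


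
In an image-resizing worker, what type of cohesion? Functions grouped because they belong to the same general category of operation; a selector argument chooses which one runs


Reasoning: Grouped by category of activity, not by data or sequence
Type: Logical cohesion

Logical cohesion


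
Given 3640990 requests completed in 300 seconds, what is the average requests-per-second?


Formula: throughput = requests / seconds
throughput = 3640990 / 300
throughput = 12136.63 requests/second

12136.63 requests/second


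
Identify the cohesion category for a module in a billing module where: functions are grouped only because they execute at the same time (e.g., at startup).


Reasoning: Related by timing only
Type: Temporal cohesion

Temporal cohesion


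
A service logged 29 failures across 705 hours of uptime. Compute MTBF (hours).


Formula: MTBF = Total operating time / Number of failures
MTBF = 705 / 29
MTBF = 24.31 hours

24.31 hours


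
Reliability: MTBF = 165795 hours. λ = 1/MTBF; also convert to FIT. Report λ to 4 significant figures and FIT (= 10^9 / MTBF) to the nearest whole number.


Formula: λ = 1 / MTBF; FIT = λ × 1e9 = 1e9 / MTBF
λ = 1 / 165795 ≈ 6.032e-06 failures/hour
FIT = 1e9 / 165795 ≈ 6032 failures per 1e9 hours (nearest whole number)

λ = 6.032e-06 /h, FIT = 6032


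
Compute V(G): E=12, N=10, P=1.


Formula: V(G) = E - N + 2P
V(G) = 12 - 10 + 2*1
V(G) = 2 + 2
V(G) = 4

4


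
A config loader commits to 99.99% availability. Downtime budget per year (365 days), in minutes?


Formula: allowed downtime = period * (100 - SLA) / 100
Period (year (365 days)) = 525600 minutes
Unavailability fraction = (100 - 99.99) / 100
Allowed downtime = 525600 * (100 - 99.99) / 100
Allowed downtime = 52.56 minutes

52.56 minutes


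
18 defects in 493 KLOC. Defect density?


Defect density = defects / KLOC
Defect density = 18 / 493
Defect density = 0.037 defects/KLOC

0.037 defects/KLOC


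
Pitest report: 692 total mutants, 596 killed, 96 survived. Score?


Mutation score = killed / total * 100
Mutation score = 596 / 692 * 100
Mutation score = 86.13%

86.13%


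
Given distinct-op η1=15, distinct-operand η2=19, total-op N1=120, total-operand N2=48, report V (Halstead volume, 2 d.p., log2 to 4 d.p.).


Formula: V = N * log2(η), where N = N1 + N2 and η = η1 + η2
η = 15 + 19 = 34
N = 120 + 48 = 168
log2(34) ≈ 5.0875
V = 168 * 5.0875 = 854.70

854.70


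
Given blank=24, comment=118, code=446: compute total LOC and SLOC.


Total LOC = blank + comment + code
Total LOC = 24 + 118 + 446 = 588
SLOC (source only) = code = 446

Total LOC: 588, SLOC: 446


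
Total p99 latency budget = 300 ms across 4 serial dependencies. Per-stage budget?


Formula: per_stage = total_budget / stages
per_stage = 300 / 4
per_stage = 75.0 ms

75.0 ms


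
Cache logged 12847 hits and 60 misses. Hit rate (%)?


Formula: hit rate = hits / (hits + misses) * 100
hit rate = 12847 / (12847 + 60) * 100
hit rate = 12847 / 12907 * 100
hit rate = 99.54%

99.54%


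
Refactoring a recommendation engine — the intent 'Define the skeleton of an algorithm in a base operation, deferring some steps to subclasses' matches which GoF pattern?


This matches the Template Method pattern

Template Method


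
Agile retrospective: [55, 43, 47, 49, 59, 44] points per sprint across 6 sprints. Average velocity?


Formula: Avg velocity = Total points / Number of sprints
Points: [55, 43, 47, 49, 59, 44]
Sum = 55 + 43 + 47 + 49 + 59 + 44 = 297
Avg velocity = 297 / 6 = 49.5 points/sprint

49.5 points/sprint


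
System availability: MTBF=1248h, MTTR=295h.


Availability = MTBF / (MTBF + MTTR)
Availability = 1248 / (1248 + 295)
Availability = 1248 / 1543
Availability = 80.8814%

80.8814%


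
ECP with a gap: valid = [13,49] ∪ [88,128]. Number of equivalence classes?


Valid ranges: [13,49] and [88,128]
Class 1: x < 13 — invalid
Class 2: 13 ≤ x ≤ 49 — valid
Class 3: 49 < x < 88 — invalid (gap between ranges)
Class 4: 88 ≤ x ≤ 128 — valid
Class 5: x > 128 — invalid
Total equivalence classes: 5

5 equivalence classes


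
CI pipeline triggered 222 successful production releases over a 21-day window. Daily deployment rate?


Formula: deployments per day = releases / days
= 222 / 21
= 10.571 deploys/day
(equivalently, 74.0 deploys/week)

10.571 deploys/day


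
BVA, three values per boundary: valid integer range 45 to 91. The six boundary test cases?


Range: [45, 91]
Boundaries: just below min, min, min+1, max-1, max, just above max
Values: [44, 45, 46, 90, 91, 92]

[44, 45, 46, 90, 91, 92]


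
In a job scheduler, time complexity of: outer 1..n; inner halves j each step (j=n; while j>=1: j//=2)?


Reasoning: n times log n
Complexity: O(n log n)

O(n log n)


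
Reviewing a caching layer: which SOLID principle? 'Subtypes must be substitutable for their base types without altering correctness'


This describes the Liskov Substitution Principle (LSP)

Liskov Substitution Principle (LSP)


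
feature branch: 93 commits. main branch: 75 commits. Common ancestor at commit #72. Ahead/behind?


Common ancestor: commit #72
feature commits after divergence: 93 - 72 = 21
main commits after divergence: 75 - 72 = 3
feature is 21 commits ahead of main
main is 3 commits ahead of feature

feature ahead: 21, main ahead: 3


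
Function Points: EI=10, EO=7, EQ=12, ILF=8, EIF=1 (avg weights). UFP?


UFP = EI*4 + EO*5 + EQ*4 + ILF*10 + EIF*7
UFP = 10*4 + 7*5 + 12*4 + 8*10 + 1*7
UFP = 40 + 35 + 48 + 80 + 7
UFP = 210

210


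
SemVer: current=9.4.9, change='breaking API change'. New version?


Current: 9.4.9
Change category: 'breaking API change' → major bump
SemVer rule: major bump → increment MAJOR, reset MINOR and PATCH to 0
New: 10.0.0

10.0.0


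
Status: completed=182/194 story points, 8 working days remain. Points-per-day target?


Formula: Required rate = Remaining points / Days left
Remaining = 194 - 182 = 12 points
Required rate = 12 / 8 = 1.5 points/day

1.5 points/day


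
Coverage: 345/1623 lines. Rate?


Coverage = covered / total * 100
Coverage = 345 / 1623 * 100
Coverage = 21.26%

21.26%


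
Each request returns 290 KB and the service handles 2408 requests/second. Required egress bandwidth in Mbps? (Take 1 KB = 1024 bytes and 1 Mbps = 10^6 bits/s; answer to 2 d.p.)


Formula: Mbps = payload_bytes * RPS * 8 / 1e6
Payload per request = 290 KB = 290 * 1024 = 296960 bytes
Total bytes/sec = 296960 * 2408 = 715079680
Total bits/sec = 715079680 * 8 = 5720637440
Mbps = 5720637440 / 1e6 = 5720.64

5720.64 Mbps


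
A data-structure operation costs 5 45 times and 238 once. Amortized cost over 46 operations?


Formula: Amortized cost = Total cost / Operations
Total cost = (45 * 5) + (1 * 238)
Total cost = 225 + 238 = 463
Amortized = 463 / 46 = 10.0652

10.0652


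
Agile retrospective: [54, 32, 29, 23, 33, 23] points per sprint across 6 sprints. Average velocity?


Formula: Avg velocity = Total points / Number of sprints
Points: [54, 32, 29, 23, 33, 23]
Sum = 54 + 32 + 29 + 23 + 33 + 23 = 194
Avg velocity = 194 / 6 = 32.33 points/sprint

32.33 points/sprint


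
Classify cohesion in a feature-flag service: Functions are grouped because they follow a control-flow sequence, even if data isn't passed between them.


Reasoning: Grouped by order of execution within a routine, not by data flow
Type: Procedural cohesion

Procedural cohesion


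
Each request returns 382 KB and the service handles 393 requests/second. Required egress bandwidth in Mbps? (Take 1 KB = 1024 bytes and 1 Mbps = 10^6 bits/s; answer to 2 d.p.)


Formula: Mbps = payload_bytes * RPS * 8 / 1e6
Payload per request = 382 KB = 382 * 1024 = 391168 bytes
Total bytes/sec = 391168 * 393 = 153729024
Total bits/sec = 153729024 * 8 = 1229832192
Mbps = 1229832192 / 1e6 = 1229.83

1229.83 Mbps


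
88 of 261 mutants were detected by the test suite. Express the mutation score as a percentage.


Mutation score = killed / total * 100
Mutation score = 88 / 261 * 100
Mutation score = 33.72%

33.72%


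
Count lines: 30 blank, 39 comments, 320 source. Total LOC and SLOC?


Total LOC = blank + comment + code
Total LOC = 30 + 39 + 320 = 389
SLOC (source only) = code = 320

Total LOC: 389, SLOC: 320


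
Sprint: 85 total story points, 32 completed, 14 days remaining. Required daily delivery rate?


Formula: Required rate = Remaining points / Days left
Remaining = 85 - 32 = 53 points
Required rate = 53 / 14 = 3.79 points/day

3.79 points/day


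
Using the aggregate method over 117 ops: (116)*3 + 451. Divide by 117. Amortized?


Formula: Amortized cost = Total cost / Operations
Total cost = (116 * 3) + (1 * 451)
Total cost = 348 + 451 = 799
Amortized = 799 / 117 = 6.8291

6.8291


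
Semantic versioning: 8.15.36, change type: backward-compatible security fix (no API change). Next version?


Current: 8.15.36
Change category: 'backward-compatible security fix (no API change)' → patch bump
SemVer rule: patch bump → increment PATCH (MAJOR and MINOR unchanged)
New: 8.15.37

8.15.37


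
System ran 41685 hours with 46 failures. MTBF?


Formula: MTBF = Total operating time / Number of failures
MTBF = 41685 / 46
MTBF = 906.2 hours

906.2 hours


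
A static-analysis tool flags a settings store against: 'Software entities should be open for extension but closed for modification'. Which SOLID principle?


This describes the Open/Closed Principle (OCP)

Open/Closed Principle (OCP)


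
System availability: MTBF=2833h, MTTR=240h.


Availability = MTBF / (MTBF + MTTR)
Availability = 2833 / (2833 + 240)
Availability = 2833 / 3073
Availability = 92.19%

92.19%


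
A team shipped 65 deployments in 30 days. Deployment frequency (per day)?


Formula: deployments per day = releases / days
= 65 / 30
= 2.167 deploys/day
(equivalently, 15.17 deploys/week)

2.167 deploys/day


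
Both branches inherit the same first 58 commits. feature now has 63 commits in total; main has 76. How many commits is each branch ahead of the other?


Common ancestor: commit #58
feature commits after divergence: 63 - 58 = 5
main commits after divergence: 76 - 58 = 18
feature is 5 commits ahead of main
main is 18 commits ahead of feature

feature ahead: 5, main ahead: 18


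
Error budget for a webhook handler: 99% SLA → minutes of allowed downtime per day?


Formula: allowed downtime = period * (100 - SLA) / 100
Period (day) = 1440 minutes
Unavailability fraction = (100 - 99.0) / 100
Allowed downtime = 1440 * (100 - 99.0) / 100
Allowed downtime = 14.4 minutes

14.4 minutes


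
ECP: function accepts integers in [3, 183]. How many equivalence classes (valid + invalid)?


Valid range: [3, 183]
Class 1: x < 3 — invalid
Class 2: 3 ≤ x ≤ 183 — valid
Class 3: x > 183 — invalid
Total equivalence classes: 3

3 equivalence classes


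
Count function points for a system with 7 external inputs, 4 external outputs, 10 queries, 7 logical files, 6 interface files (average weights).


UFP = EI*4 + EO*5 + EQ*4 + ILF*10 + EIF*7
UFP = 7*4 + 4*5 + 10*4 + 7*10 + 6*7
UFP = 28 + 20 + 40 + 70 + 42
UFP = 200

200


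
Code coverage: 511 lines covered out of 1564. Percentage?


Coverage = covered / total * 100
Coverage = 511 / 1564 * 100
Coverage = 32.67%

32.67%


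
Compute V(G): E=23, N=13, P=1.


Formula: V(G) = E - N + 2P
V(G) = 23 - 13 + 2*1
V(G) = 10 + 2
V(G) = 12

12


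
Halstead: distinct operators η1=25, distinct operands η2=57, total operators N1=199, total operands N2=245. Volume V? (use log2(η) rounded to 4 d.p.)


Formula: V = N * log2(η), where N = N1 + N2 and η = η1 + η2
η = 25 + 57 = 82
N = 199 + 245 = 444
log2(82) ≈ 6.3576
V = 444 * 6.3576 = 2822.77

2822.77


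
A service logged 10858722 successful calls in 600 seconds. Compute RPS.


Formula: throughput = requests / seconds
throughput = 10858722 / 600
throughput = 18097.87 requests/second

18097.87 requests/second


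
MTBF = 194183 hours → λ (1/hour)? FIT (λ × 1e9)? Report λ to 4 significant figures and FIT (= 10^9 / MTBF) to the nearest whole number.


Formula: λ = 1 / MTBF; FIT = λ × 1e9 = 1e9 / MTBF
λ = 1 / 194183 ≈ 5.150e-06 failures/hour
FIT = 1e9 / 194183 ≈ 5150 failures per 1e9 hours (nearest whole number)

λ = 5.150e-06 /h, FIT = 5150


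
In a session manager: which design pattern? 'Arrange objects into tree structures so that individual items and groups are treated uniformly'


This matches the Composite pattern

Composite


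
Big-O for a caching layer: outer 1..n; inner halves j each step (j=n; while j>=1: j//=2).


Reasoning: n times log n
Complexity: O(n log n)

O(n log n)


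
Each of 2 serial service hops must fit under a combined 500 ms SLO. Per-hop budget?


Formula: per_stage = total_budget / stages
per_stage = 500 / 2
per_stage = 250.0 ms

250.0 ms


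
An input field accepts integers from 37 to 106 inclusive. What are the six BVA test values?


Range: [37, 106]
Boundaries: just below min, min, min+1, max-1, max, just above max
Values: [36, 37, 38, 105, 106, 107]

[36, 37, 38, 105, 106, 107]


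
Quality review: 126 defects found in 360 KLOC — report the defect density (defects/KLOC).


Defect density = defects / KLOC
Defect density = 126 / 360
Defect density = 0.35 defects/KLOC

0.35 defects/KLOC


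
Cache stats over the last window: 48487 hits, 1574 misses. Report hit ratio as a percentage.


Formula: hit rate = hits / (hits + misses) * 100
hit rate = 48487 / (48487 + 1574) * 100
hit rate = 48487 / 50061 * 100
hit rate = 96.86%

96.86%


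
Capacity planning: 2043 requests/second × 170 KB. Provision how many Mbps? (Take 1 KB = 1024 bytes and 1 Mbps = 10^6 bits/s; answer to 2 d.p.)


Formula: Mbps = payload_bytes * RPS * 8 / 1e6
Payload per request = 170 KB = 170 * 1024 = 174080 bytes
Total bytes/sec = 174080 * 2043 = 355645440
Total bits/sec = 355645440 * 8 = 2845163520
Mbps = 2845163520 / 1e6 = 2845.16

2845.16 Mbps


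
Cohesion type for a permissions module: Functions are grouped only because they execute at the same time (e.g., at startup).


Reasoning: Related by timing only
Type: Temporal cohesion

Temporal cohesion


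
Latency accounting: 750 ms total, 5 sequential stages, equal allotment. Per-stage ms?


Formula: per_stage = total_budget / stages
per_stage = 750 / 5
per_stage = 150.0 ms

150.0 ms


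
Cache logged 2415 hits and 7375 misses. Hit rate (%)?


Formula: hit rate = hits / (hits + misses) * 100
hit rate = 2415 / (2415 + 7375) * 100
hit rate = 2415 / 9790 * 100
hit rate = 24.67%

24.67%


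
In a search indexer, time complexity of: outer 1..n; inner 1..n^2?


Reasoning: n times n^2
Complexity: O(n^3)

O(n^3)


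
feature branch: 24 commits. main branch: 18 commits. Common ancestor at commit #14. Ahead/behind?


Common ancestor: commit #14
feature commits after divergence: 24 - 14 = 10
main commits after divergence: 18 - 14 = 4
feature is 10 commits ahead of main
main is 4 commits ahead of feature

feature ahead: 10, main ahead: 4


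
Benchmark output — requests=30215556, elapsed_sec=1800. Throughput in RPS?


Formula: throughput = requests / seconds
throughput = 30215556 / 1800
throughput = 16786.42 requests/second

16786.42 requests/second


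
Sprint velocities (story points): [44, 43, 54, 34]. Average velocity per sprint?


Formula: Avg velocity = Total points / Number of sprints
Points: [44, 43, 54, 34]
Sum = 44 + 43 + 54 + 34 = 175
Avg velocity = 175 / 4 = 43.75 points/sprint

43.75 points/sprint


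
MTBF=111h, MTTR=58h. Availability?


Availability = MTBF / (MTBF + MTTR)
Availability = 111 / (111 + 58)
Availability = 111 / 169
Availability = 65.6805%

65.6805%


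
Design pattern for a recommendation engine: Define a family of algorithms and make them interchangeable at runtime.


This matches the Strategy pattern

Strategy


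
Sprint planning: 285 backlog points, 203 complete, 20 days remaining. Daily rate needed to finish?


Formula: Required rate = Remaining points / Days left
Remaining = 285 - 203 = 82 points
Required rate = 82 / 20 = 4.1 points/day

4.1 points/day


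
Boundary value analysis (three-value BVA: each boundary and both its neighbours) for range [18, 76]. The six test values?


Range: [18, 76]
Boundaries: just below min, min, min+1, max-1, max, just above max
Values: [17, 18, 19, 75, 76, 77]

[17, 18, 19, 75, 76, 77]


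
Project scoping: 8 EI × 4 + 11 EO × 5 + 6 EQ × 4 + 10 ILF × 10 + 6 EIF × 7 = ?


UFP = EI*4 + EO*5 + EQ*4 + ILF*10 + EIF*7
UFP = 8*4 + 11*5 + 6*4 + 10*10 + 6*7
UFP = 32 + 55 + 24 + 100 + 42
UFP = 253

253


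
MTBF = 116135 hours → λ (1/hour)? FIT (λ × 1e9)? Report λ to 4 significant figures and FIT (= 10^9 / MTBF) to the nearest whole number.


Formula: λ = 1 / MTBF; FIT = λ × 1e9 = 1e9 / MTBF
λ = 1 / 116135 ≈ 8.611e-06 failures/hour
FIT = 1e9 / 116135 ≈ 8611 failures per 1e9 hours (nearest whole number)

λ = 8.611e-06 /h, FIT = 8611


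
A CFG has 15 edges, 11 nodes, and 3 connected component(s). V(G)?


Formula: V(G) = E - N + 2P
V(G) = 15 - 11 + 2*3
V(G) = 4 + 6
V(G) = 10

10


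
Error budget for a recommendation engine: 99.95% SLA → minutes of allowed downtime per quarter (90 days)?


Formula: allowed downtime = period * (100 - SLA) / 100
Period (quarter (90 days)) = 129600 minutes
Unavailability fraction = (100 - 99.95) / 100
Allowed downtime = 129600 * (100 - 99.95) / 100
Allowed downtime = 64.8 minutes

64.8 minutes


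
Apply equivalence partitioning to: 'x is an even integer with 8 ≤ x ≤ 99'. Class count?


Constraint: even integers in [8, 99]
Class 1: x < 8 — out-of-range invalid
Class 2: x in [8,99] but odd — wrong type invalid
Class 3: x in [8,99] and even — valid
Class 4: x > 99 — out-of-range invalid
Total equivalence classes: 4

4 equivalence classes


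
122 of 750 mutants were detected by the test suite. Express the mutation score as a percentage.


Mutation score = killed / total * 100
Mutation score = 122 / 750 * 100
Mutation score = 16.27%

16.27%


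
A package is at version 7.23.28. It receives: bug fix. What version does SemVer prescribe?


Current: 7.23.28
Change category: 'bug fix' → patch bump
SemVer rule: patch bump → increment PATCH (MAJOR and MINOR unchanged)
New: 7.23.29

7.23.29


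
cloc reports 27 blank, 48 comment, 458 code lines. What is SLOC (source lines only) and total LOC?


Total LOC = blank + comment + code
Total LOC = 27 + 48 + 458 = 533
SLOC (source only) = code = 458

Total LOC: 533, SLOC: 458


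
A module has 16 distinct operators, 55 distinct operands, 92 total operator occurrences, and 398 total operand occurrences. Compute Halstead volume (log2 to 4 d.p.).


Formula: V = N * log2(η), where N = N1 + N2 and η = η1 + η2
η = 16 + 55 = 71
N = 92 + 398 = 490
log2(71) ≈ 6.1497
V = 490 * 6.1497 = 3013.35

3013.35


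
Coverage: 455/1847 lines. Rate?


Coverage = covered / total * 100
Coverage = 455 / 1847 * 100
Coverage = 24.63%

24.63%


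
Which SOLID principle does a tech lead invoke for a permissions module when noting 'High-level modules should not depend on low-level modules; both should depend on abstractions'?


This describes the Dependency Inversion Principle (DIP)

Dependency Inversion Principle (DIP)


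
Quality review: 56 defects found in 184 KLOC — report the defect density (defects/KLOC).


Defect density = defects / KLOC
Defect density = 56 / 184
Defect density = 0.304 defects/KLOC

0.304 defects/KLOC


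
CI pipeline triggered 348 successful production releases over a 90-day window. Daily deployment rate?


Formula: deployments per day = releases / days
= 348 / 90
= 3.867 deploys/day
(equivalently, 27.07 deploys/week)

3.867 deploys/day


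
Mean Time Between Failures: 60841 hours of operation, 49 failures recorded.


Formula: MTBF = Total operating time / Number of failures
MTBF = 60841 / 49
MTBF = 1241.65 hours

1241.65 hours


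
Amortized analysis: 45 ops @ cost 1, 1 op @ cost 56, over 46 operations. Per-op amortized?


Formula: Amortized cost = Total cost / Operations
Total cost = (45 * 1) + (1 * 56)
Total cost = 45 + 56 = 101
Amortized = 101 / 46 = 2.1957

2.1957


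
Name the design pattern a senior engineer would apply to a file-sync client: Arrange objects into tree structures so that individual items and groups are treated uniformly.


This matches the Composite pattern

Composite


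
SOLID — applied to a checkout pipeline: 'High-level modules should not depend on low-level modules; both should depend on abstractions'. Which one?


This describes the Dependency Inversion Principle (DIP)

Dependency Inversion Principle (DIP)


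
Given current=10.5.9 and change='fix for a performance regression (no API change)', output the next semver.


Current: 10.5.9
Change category: 'fix for a performance regression (no API change)' → patch bump
SemVer rule: patch bump → increment PATCH (MAJOR and MINOR unchanged)
New: 10.5.10

10.5.10


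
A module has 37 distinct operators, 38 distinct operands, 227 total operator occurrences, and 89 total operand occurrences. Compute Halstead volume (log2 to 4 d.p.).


Formula: V = N * log2(η), where N = N1 + N2 and η = η1 + η2
η = 37 + 38 = 75
N = 227 + 89 = 316
log2(75) ≈ 6.2288
V = 316 * 6.2288 = 1968.30

1968.30


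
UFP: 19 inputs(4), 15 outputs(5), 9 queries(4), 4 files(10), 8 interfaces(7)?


UFP = EI*4 + EO*5 + EQ*4 + ILF*10 + EIF*7
UFP = 19*4 + 15*5 + 9*4 + 4*10 + 8*7
UFP = 76 + 75 + 36 + 40 + 56
UFP = 283

283


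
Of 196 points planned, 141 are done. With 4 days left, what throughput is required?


Formula: Required rate = Remaining points / Days left
Remaining = 196 - 141 = 55 points
Required rate = 55 / 4 = 13.75 points/day

13.75 points/day


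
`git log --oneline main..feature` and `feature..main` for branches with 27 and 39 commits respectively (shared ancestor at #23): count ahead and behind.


Common ancestor: commit #23
feature commits after divergence: 27 - 23 = 4
main commits after divergence: 39 - 23 = 16
feature is 4 commits ahead of main
main is 16 commits ahead of feature

feature ahead: 4, main ahead: 16


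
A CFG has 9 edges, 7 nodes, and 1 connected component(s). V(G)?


Formula: V(G) = E - N + 2P
V(G) = 9 - 7 + 2*1
V(G) = 2 + 2
V(G) = 4

4


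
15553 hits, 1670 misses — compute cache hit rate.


Formula: hit rate = hits / (hits + misses) * 100
hit rate = 15553 / (15553 + 1670) * 100
hit rate = 15553 / 17223 * 100
hit rate = 90.3%

90.3%


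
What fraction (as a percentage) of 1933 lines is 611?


Coverage = covered / total * 100
Coverage = 611 / 1933 * 100
Coverage = 31.61%

31.61%


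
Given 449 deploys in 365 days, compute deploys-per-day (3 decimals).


Formula: deployments per day = releases / days
= 449 / 365
= 1.23 deploys/day
(equivalently, 8.61 deploys/week)

1.23 deploys/day


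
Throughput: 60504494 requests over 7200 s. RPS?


Formula: throughput = requests / seconds
throughput = 60504494 / 7200
throughput = 8403.4 requests/second

8403.4 requests/second


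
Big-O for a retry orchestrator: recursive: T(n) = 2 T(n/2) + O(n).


Reasoning: master theorem case 2 (merge-sort recurrence)
Complexity: O(n log n)

O(n log n)


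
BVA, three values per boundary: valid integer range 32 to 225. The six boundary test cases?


Range: [32, 225]
Boundaries: just below min, min, min+1, max-1, max, just above max
Values: [31, 32, 33, 224, 225, 226]

[31, 32, 33, 224, 225, 226]


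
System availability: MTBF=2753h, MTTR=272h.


Availability = MTBF / (MTBF + MTTR)
Availability = 2753 / (2753 + 272)
Availability = 2753 / 3025
Availability = 91.0083%

91.0083%


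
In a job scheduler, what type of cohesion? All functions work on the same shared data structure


Reasoning: Functions share data
Type: Communicational cohesion

Communicational cohesion


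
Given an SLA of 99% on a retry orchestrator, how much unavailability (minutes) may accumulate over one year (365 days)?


Formula: allowed downtime = period * (100 - SLA) / 100
Period (year (365 days)) = 525600 minutes
Unavailability fraction = (100 - 99.0) / 100
Allowed downtime = 525600 * (100 - 99.0) / 100
Allowed downtime = 5256.0 minutes

5256.0 minutes


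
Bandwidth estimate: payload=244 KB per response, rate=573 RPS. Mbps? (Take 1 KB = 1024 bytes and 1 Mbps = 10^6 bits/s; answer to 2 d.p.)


Formula: Mbps = payload_bytes * RPS * 8 / 1e6
Payload per request = 244 KB = 244 * 1024 = 249856 bytes
Total bytes/sec = 249856 * 573 = 143167488
Total bits/sec = 143167488 * 8 = 1145339904
Mbps = 1145339904 / 1e6 = 1145.34

1145.34 Mbps


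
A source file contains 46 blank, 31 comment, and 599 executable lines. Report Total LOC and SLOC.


Total LOC = blank + comment + code
Total LOC = 46 + 31 + 599 = 676
SLOC (source only) = code = 599

Total LOC: 676, SLOC: 599


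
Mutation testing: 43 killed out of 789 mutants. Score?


Mutation score = killed / total * 100
Mutation score = 43 / 789 * 100
Mutation score = 5.45%

5.45%


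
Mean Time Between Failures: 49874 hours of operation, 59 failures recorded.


Formula: MTBF = Total operating time / Number of failures
MTBF = 49874 / 59
MTBF = 845.32 hours

845.32 hours


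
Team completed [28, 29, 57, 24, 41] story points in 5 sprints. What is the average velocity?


Formula: Avg velocity = Total points / Number of sprints
Points: [28, 29, 57, 24, 41]
Sum = 28 + 29 + 57 + 24 + 41 = 179
Avg velocity = 179 / 5 = 35.8 points/sprint

35.8 points/sprint


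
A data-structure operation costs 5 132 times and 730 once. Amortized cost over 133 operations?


Formula: Amortized cost = Total cost / Operations
Total cost = (132 * 5) + (1 * 730)
Total cost = 660 + 730 = 1390
Amortized = 1390 / 133 = 10.4511

10.4511


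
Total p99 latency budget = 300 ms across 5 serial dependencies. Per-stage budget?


Formula: per_stage = total_budget / stages
per_stage = 300 / 5
per_stage = 60.0 ms

60.0 ms


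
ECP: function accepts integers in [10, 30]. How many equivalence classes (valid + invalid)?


Valid range: [10, 30]
Class 1: x < 10 — invalid
Class 2: 10 ≤ x ≤ 30 — valid
Class 3: x > 30 — invalid
Total equivalence classes: 3

3 equivalence classes


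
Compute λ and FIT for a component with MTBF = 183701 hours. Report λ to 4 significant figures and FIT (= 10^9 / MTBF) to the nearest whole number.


Formula: λ = 1 / MTBF; FIT = λ × 1e9 = 1e9 / MTBF
λ = 1 / 183701 ≈ 5.444e-06 failures/hour
FIT = 1e9 / 183701 ≈ 5444 failures per 1e9 hours (nearest whole number)

λ = 5.444e-06 /h, FIT = 5444


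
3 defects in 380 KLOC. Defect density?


Defect density = defects / KLOC
Defect density = 3 / 380
Defect density = 0.008 defects/KLOC

0.008 defects/KLOC


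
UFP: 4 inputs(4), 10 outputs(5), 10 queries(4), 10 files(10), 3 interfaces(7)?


UFP = EI*4 + EO*5 + EQ*4 + ILF*10 + EIF*7
UFP = 4*4 + 10*5 + 10*4 + 10*10 + 3*7
UFP = 16 + 50 + 40 + 100 + 21
UFP = 227

227


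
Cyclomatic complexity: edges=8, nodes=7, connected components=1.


Formula: V(G) = E - N + 2P
V(G) = 8 - 7 + 2*1
V(G) = 1 + 2
V(G) = 3

3


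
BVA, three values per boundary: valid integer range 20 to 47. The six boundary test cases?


Range: [20, 47]
Boundaries: just below min, min, min+1, max-1, max, just above max
Values: [19, 20, 21, 46, 47, 48]

[19, 20, 21, 46, 47, 48]


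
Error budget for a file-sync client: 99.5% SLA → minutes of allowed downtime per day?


Formula: allowed downtime = period * (100 - SLA) / 100
Period (day) = 1440 minutes
Unavailability fraction = (100 - 99.5) / 100
Allowed downtime = 1440 * (100 - 99.5) / 100
Allowed downtime = 7.2 minutes

7.2 minutes


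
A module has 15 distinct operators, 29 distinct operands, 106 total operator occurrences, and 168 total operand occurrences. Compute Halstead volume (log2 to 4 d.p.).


Formula: V = N * log2(η), where N = N1 + N2 and η = η1 + η2
η = 15 + 29 = 44
N = 106 + 168 = 274
log2(44) ≈ 5.4594
V = 274 * 5.4594 = 1495.88

1495.88


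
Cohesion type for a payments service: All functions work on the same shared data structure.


Reasoning: Functions share data
Type: Communicational cohesion

Communicational cohesion


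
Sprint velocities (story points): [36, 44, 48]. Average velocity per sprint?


Formula: Avg velocity = Total points / Number of sprints
Points: [36, 44, 48]
Sum = 36 + 44 + 48 = 128
Avg velocity = 128 / 3 = 42.67 points/sprint

42.67 points/sprint


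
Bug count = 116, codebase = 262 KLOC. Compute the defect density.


Defect density = defects / KLOC
Defect density = 116 / 262
Defect density = 0.443 defects/KLOC

0.443 defects/KLOC


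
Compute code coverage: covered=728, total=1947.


Coverage = covered / total * 100
Coverage = 728 / 1947 * 100
Coverage = 37.39%

37.39%


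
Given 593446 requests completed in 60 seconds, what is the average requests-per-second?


Formula: throughput = requests / seconds
throughput = 593446 / 60
throughput = 9890.77 requests/second

9890.77 requests/second


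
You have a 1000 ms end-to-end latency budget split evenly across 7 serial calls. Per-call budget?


Formula: per_stage = total_budget / stages
per_stage = 1000 / 7
per_stage = 142.86 ms

142.86 ms


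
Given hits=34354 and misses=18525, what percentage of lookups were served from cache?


Formula: hit rate = hits / (hits + misses) * 100
hit rate = 34354 / (34354 + 18525) * 100
hit rate = 34354 / 52879 * 100
hit rate = 64.97%

64.97%


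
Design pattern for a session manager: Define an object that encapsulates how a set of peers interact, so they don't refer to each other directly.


This matches the Mediator pattern

Mediator


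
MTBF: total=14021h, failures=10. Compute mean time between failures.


Formula: MTBF = Total operating time / Number of failures
MTBF = 14021 / 10
MTBF = 1402.1 hours

1402.1 hours


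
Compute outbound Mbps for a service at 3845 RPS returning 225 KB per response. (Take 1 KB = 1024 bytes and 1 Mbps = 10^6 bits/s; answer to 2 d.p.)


Formula: Mbps = payload_bytes * RPS * 8 / 1e6
Payload per request = 225 KB = 225 * 1024 = 230400 bytes
Total bytes/sec = 230400 * 3845 = 885888000
Total bits/sec = 885888000 * 8 = 7087104000
Mbps = 7087104000 / 1e6 = 7087.1

7087.1 Mbps


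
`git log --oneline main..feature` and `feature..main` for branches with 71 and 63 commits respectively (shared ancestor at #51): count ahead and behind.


Common ancestor: commit #51
feature commits after divergence: 71 - 51 = 20
main commits after divergence: 63 - 51 = 12
feature is 20 commits ahead of main
main is 12 commits ahead of feature

feature ahead: 20, main ahead: 12


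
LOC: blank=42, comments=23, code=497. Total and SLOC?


Total LOC = blank + comment + code
Total LOC = 42 + 23 + 497 = 562
SLOC (source only) = code = 497

Total LOC: 562, SLOC: 497


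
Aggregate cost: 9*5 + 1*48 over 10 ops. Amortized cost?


Formula: Amortized cost = Total cost / Operations
Total cost = (9 * 5) + (1 * 48)
Total cost = 45 + 48 = 93
Amortized = 93 / 10 = 9.3

9.3


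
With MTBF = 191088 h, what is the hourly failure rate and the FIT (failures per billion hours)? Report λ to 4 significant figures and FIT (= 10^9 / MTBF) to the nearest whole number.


Formula: λ = 1 / MTBF; FIT = λ × 1e9 = 1e9 / MTBF
λ = 1 / 191088 ≈ 5.233e-06 failures/hour
FIT = 1e9 / 191088 ≈ 5233 failures per 1e9 hours (nearest whole number)

λ = 5.233e-06 /h, FIT = 5233


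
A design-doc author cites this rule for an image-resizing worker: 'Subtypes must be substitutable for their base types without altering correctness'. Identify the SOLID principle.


This describes the Liskov Substitution Principle (LSP)

Liskov Substitution Principle (LSP)


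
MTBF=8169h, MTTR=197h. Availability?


Availability = MTBF / (MTBF + MTTR)
Availability = 8169 / (8169 + 197)
Availability = 8169 / 8366
Availability = 97.6452%

97.6452%


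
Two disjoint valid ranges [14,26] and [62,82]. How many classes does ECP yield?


Valid ranges: [14,26] and [62,82]
Class 1: x < 14 — invalid
Class 2: 14 ≤ x ≤ 26 — valid
Class 3: 26 < x < 62 — invalid (gap between ranges)
Class 4: 62 ≤ x ≤ 82 — valid
Class 5: x > 82 — invalid
Total equivalence classes: 5

5 equivalence classes


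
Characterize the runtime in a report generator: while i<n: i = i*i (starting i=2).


Reasoning: squaring drives double-exponential growth; iterations ~ log log n
Complexity: O(log log n)

O(log log n)


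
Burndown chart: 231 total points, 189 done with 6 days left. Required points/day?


Formula: Required rate = Remaining points / Days left
Remaining = 231 - 189 = 42 points
Required rate = 42 / 6 = 7.0 points/day

7.0 points/day


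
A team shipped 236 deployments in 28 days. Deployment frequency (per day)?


Formula: deployments per day = releases / days
= 236 / 28
= 8.429 deploys/day
(equivalently, 59.0 deploys/week)

8.429 deploys/day


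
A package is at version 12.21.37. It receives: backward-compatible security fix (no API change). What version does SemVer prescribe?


Current: 12.21.37
Change category: 'backward-compatible security fix (no API change)' → patch bump
SemVer rule: patch bump → increment PATCH (MAJOR and MINOR unchanged)
New: 12.21.38

12.21.38


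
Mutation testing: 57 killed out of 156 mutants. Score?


Mutation score = killed / total * 100
Mutation score = 57 / 156 * 100
Mutation score = 36.54%

36.54%


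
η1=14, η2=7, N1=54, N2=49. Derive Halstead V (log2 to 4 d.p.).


Formula: V = N * log2(η), where N = N1 + N2 and η = η1 + η2
η = 14 + 7 = 21
N = 54 + 49 = 103
log2(21) ≈ 4.3923
V = 103 * 4.3923 = 452.41

452.41


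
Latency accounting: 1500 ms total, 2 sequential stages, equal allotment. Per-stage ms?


Formula: per_stage = total_budget / stages
per_stage = 1500 / 2
per_stage = 750.0 ms

750.0 ms


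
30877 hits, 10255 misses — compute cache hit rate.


Formula: hit rate = hits / (hits + misses) * 100
hit rate = 30877 / (30877 + 10255) * 100
hit rate = 30877 / 41132 * 100
hit rate = 75.07%

75.07%


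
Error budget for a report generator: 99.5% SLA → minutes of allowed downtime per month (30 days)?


Formula: allowed downtime = period * (100 - SLA) / 100
Period (month (30 days)) = 43200 minutes
Unavailability fraction = (100 - 99.5) / 100
Allowed downtime = 43200 * (100 - 99.5) / 100
Allowed downtime = 216.0 minutes

216.0 minutes


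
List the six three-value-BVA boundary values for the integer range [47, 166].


Range: [47, 166]
Boundaries: just below min, min, min+1, max-1, max, just above max
Values: [46, 47, 48, 165, 166, 167]

[46, 47, 48, 165, 166, 167]


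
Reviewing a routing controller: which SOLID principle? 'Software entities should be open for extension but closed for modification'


This describes the Open/Closed Principle (OCP)

Open/Closed Principle (OCP)


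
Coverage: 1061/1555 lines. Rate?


Coverage = covered / total * 100
Coverage = 1061 / 1555 * 100
Coverage = 68.23%

68.23%


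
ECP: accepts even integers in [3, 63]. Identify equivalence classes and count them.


Constraint: even integers in [3, 63]
Class 1: x < 3 — out-of-range invalid
Class 2: x in [3,63] but odd — wrong type invalid
Class 3: x in [3,63] and even — valid
Class 4: x > 63 — out-of-range invalid
Total equivalence classes: 4

4 equivalence classes


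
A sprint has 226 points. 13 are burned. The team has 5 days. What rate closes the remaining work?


Formula: Required rate = Remaining points / Days left
Remaining = 226 - 13 = 213 points
Required rate = 213 / 5 = 42.6 points/day

42.6 points/day


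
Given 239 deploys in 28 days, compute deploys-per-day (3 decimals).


Formula: deployments per day = releases / days
= 239 / 28
= 8.536 deploys/day
(equivalently, 59.75 deploys/week)

8.536 deploys/day


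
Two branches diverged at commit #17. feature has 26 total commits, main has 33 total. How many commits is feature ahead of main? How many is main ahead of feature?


Common ancestor: commit #17
feature commits after divergence: 26 - 17 = 9
main commits after divergence: 33 - 17 = 16
feature is 9 commits ahead of main
main is 16 commits ahead of feature

feature ahead: 9, main ahead: 16


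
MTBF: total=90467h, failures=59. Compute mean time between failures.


Formula: MTBF = Total operating time / Number of failures
MTBF = 90467 / 59
MTBF = 1533.34 hours

1533.34 hours


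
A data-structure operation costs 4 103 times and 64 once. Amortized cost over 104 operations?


Formula: Amortized cost = Total cost / Operations
Total cost = (103 * 4) + (1 * 64)
Total cost = 412 + 64 = 476
Amortized = 476 / 104 = 4.5769

4.5769


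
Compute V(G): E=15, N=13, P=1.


Formula: V(G) = E - N + 2P
V(G) = 15 - 13 + 2*1
V(G) = 2 + 2
V(G) = 4

4


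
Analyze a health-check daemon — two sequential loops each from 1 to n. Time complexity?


Reasoning: sequential dominates: O(n) + O(n) = O(n)
Complexity: O(n)

O(n)


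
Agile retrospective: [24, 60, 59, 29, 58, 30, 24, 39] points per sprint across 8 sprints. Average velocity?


Formula: Avg velocity = Total points / Number of sprints
Points: [24, 60, 59, 29, 58, 30, 24, 39]
Sum = 24 + 60 + 59 + 29 + 58 + 30 + 24 + 39 = 323
Avg velocity = 323 / 8 = 40.38 points/sprint

40.38 points/sprint


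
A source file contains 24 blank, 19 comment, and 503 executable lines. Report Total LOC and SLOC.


Total LOC = blank + comment + code
Total LOC = 24 + 19 + 503 = 546
SLOC (source only) = code = 503

Total LOC: 546, SLOC: 503


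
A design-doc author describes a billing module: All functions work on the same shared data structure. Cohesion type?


Reasoning: Functions share data
Type: Communicational cohesion

Communicational cohesion


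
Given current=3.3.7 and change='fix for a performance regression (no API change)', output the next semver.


Current: 3.3.7
Change category: 'fix for a performance regression (no API change)' → patch bump
SemVer rule: patch bump → increment PATCH (MAJOR and MINOR unchanged)
New: 3.3.8

3.3.8
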